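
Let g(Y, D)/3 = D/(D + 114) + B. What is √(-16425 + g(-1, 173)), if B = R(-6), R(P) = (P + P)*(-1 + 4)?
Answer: 2*I*√340414431/287 ≈ 128.57*I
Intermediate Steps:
R(P) = 6*P (R(P) = (2*P)*3 = 6*P)
B = -36 (B = 6*(-6) = -36)
g(Y, D) = -108 + 3*D/(114 + D) (g(Y, D) = 3*(D/(D + 114) - 36) = 3*(D/(114 + D) - 36) = 3*(-36 + D/(114 + D)) = -108 + 3*D/(114 + D))
√(-16425 + g(-1, 173)) = √(-16425 + 3*(-4104 - 35*173)/(114 + 173)) = √(-16425 + 3*(-4104 - 6055)/287) = √(-16425 + 3*(1/287)*(-10159)) = √(-16425 - 30477/287) = √(-4744452/287) = 2*I*√340414431/287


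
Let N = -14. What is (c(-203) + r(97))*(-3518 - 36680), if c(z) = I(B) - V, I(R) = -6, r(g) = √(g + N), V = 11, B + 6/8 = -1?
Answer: 683366 - 40198*√83 ≈ 3.1715e+5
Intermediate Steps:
B = -7/4 (B = -¾ - 1 = -7/4 ≈ -1.7500)
r(g) = √(-14 + g) (r(g) = √(g - 14) = √(-14 + g))
c(z) = -17 (c(z) = -6 - 1*11 = -6 - 11 = -17)
(c(-203) + r(97))*(-3518 - 36680) = (-17 + √(-14 + 97))*(-3518 - 36680) = (-17 + √83)*(-40198) = 683366 - 40198*√83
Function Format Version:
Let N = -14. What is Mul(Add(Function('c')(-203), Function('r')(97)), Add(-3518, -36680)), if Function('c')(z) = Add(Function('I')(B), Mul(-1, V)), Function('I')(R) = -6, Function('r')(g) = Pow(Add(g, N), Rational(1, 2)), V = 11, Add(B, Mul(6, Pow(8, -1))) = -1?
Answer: Add(683366, Mul(-40198, Pow(83, Rational(1, 2)))) ≈ 3.1715e+5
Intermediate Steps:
B = Rational(-7, 4) (B = Add(Rational(-3, 4), -1) = Rational(-7, 4) ≈ -1.7500)
Function('r')(g) = Pow(Add(-14, g), Rational(1, 2)) (Function('r')(g) = Pow(Add(g, -14), Rational(1, 2)) = Pow(Add(-14, g), Rational(1, 2)))
Function('c')(z) = -17 (Function('c')(z) = Add(-6, Mul(-1, 11)) = Add(-6, -11) = -17)
Mul(Add(Function('c')(-203), Function('r')(97)), Add(-3518, -36680)) = Mul(Add(-17, Pow(Add(-14, 97), Rational(1, 2))), Add(-3518, -36680)) = Mul(Add(-17, Pow(83, Rational(1, 2))), -40198) = Add(683366, Mul(-40198, Pow(83, Rational(1, 2))))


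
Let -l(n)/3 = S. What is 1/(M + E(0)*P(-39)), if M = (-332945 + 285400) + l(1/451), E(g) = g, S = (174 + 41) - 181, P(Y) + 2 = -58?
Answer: -1/47647 ≈ -2.0988e-5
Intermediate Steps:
P(Y) = -60 (P(Y) = -2 - 58 = -60)
S = 34 (S = 215 - 181 = 34)
l(n) = -102 (l(n) = -3*34 = -102)
M = -47647 (M = (-332945 + 285400) - 102 = -47545 - 102 = -47647)
1/(M + E(0)*P(-39)) = 1/(-47647 + 0*(-60)) = 1/(-47647 + 0) = 1/(-47647) = -1/47647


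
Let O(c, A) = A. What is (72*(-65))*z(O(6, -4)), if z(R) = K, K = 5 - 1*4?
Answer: -4680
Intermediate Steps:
K = 1 (K = 5 - 4 = 1)
z(R) = 1
(72*(-65))*z(O(6, -4)) = (72*(-65))*1 = -4680*1 = -4680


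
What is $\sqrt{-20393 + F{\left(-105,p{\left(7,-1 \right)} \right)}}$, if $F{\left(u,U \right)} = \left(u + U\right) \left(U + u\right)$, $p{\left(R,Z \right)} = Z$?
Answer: $i \sqrt{9157} \approx 95.692 i$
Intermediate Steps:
$F{\left(u,U \right)} = \left(U + u\right)^{2}$ ($F{\left(u,U \right)} = \left(U + u\right) \left(U + u\right) = \left(U + u\right)^{2}$)
$\sqrt{-20393 + F{\left(-105,p{\left(7,-1 \right)} \right)}} = \sqrt{-20393 + \left(-1 - 105\right)^{2}} = \sqrt{-20393 + \left(-106\right)^{2}} = \sqrt{-20393 + 11236} = \sqrt{-9157} = i \sqrt{9157}$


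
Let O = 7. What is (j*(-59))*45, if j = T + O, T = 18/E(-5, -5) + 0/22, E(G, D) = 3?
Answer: -34515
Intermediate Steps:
T = 6 (T = 18/3 + 0/22 = 18*(⅓) + 0*(1/22) = 6 + 0 = 6)
j = 13 (j = 6 + 7 = 13)
(j*(-59))*45 = (13*(-59))*45 = -767*45 = -34515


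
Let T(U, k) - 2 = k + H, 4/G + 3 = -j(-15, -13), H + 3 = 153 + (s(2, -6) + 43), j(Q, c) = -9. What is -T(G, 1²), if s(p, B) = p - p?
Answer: -196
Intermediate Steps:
s(p, B) = 0
H = 193 (H = -3 + (153 + (0 + 43)) = -3 + (153 + 43) = -3 + 196 = 193)
G = ⅔ (G = 4/(-3 - 1*(-9)) = 4/(-3 + 9) = 4/6 = 4*(⅙) = ⅔ ≈ 0.66667)
T(U, k) = 195 + k (T(U, k) = 2 + (k + 193) = 2 + (193 + k) = 195 + k)
-T(G, 1²) = -(195 + 1²) = -(195 + 1) = -1*196 = -196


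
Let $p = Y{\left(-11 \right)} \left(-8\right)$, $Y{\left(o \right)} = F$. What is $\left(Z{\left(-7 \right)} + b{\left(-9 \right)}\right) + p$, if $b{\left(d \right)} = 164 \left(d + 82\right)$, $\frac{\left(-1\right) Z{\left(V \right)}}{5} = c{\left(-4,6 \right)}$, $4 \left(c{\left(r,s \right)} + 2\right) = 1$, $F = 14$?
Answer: $\frac{47475}{4} \approx 11869.0$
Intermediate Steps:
$c{\left(r,s \right)} = - \frac{7}{4}$ ($c{\left(r,s \right)} = -2 + \frac{1}{4} \cdot 1 = -2 + \frac{1}{4} = - \frac{7}{4}$)
$Z{\left(V \right)} = \frac{35}{4}$ ($Z{\left(V \right)} = \left(-5\right) \left(- \frac{7}{4}\right) = \frac{35}{4}$)
$Y{\left(o \right)} = 14$
$p = -112$ ($p = 14 \left(-8\right) = -112$)
$b{\left(d \right)} = 13448 + 164 d$ ($b{\left(d \right)} = 164 \left(82 + d\right) = 13448 + 164 d$)
$\left(Z{\left(-7 \right)} + b{\left(-9 \right)}\right) + p = \left(\frac{35}{4} + \left(13448 + 164 \left(-9\right)\right)\right) - 112 = \left(\frac{35}{4} + \left(13448 - 1476\right)\right) - 112 = \left(\frac{35}{4} + 11972\right) - 112 = \frac{47923}{4} - 112 = \frac{47475}{4}$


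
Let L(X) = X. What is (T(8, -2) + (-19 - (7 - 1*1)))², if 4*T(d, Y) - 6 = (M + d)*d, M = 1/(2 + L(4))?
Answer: 1849/36 ≈ 51.361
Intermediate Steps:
M = ⅙ (M = 1/(2 + 4) = 1/6 = ⅙ ≈ 0.16667)
T(d, Y) = 3/2 + d*(⅙ + d)/4 (T(d, Y) = 3/2 + ((⅙ + d)*d)/4 = 3/2 + (d*(⅙ + d))/4 = 3/2 + d*(⅙ + d)/4)
(T(8, -2) + (-19 - (7 - 1*1)))² = ((3/2 + (¼)*8² + (1/24)*8) + (-19 - (7 - 1*1)))² = ((3/2 + (¼)*64 + ⅓) + (-19 - (7 - 1)))² = ((3/2 + 16 + ⅓) + (-19 - 1*6))² = (107/6 + (-19 - 6))² = (107/6 - 25)² = (-43/6)² = 1849/36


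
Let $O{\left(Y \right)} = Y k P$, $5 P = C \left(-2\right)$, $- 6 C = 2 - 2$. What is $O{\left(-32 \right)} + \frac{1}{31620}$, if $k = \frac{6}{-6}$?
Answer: $\frac{1}{31620} \approx 3.1626 \cdot 10^{-5}$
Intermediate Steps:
$k = -1$ ($k = 6 \left(- \frac{1}{6}\right) = -1$)
$C = 0$ ($C = - \frac{2 - 2}{6} = \left(- \frac{1}{6}\right) 0 = 0$)
$P = 0$ ($P = \frac{0 \left(-2\right)}{5} = \frac{1}{5} \cdot 0 = 0$)
$O{\left(Y \right)} = 0$ ($O{\left(Y \right)} = Y \left(-1\right) 0 = - Y 0 = 0$)
$O{\left(-32 \right)} + \frac{1}{31620} = 0 + \frac{1}{31620} = \frac{1}{31620}$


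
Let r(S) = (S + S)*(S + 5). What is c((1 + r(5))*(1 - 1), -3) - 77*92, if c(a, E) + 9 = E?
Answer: -7096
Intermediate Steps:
r(S) = 2*S*(5 + S) (r(S) = (2*S)*(5 + S) = 2*S*(5 + S))
c(a, E) = -9 + E
c((1 + r(5))*(1 - 1), -3) - 77*92 = (-9 - 3) - 77*92 = -12 - 7084 = -7096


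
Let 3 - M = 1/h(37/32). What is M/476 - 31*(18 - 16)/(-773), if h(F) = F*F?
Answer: 42785087/503720812 ≈ 0.084938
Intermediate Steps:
h(F) = F**2
M = 3083/1369 (M = 3 - 1/((37/32)**2) = 3 - 1/1369/1024 = 3 - 1*1024/1369 = 3 - 1024/1369 = 3083/1369 ≈ 2.2520)
M/476 - 31*(18 - 16)/(-773) = (3083/1369)/476 - 31*(18 - 16)/(-773) = (3083/1369)*(1/476) - 31*2*(-1/773) = 3083/651644 - 62*(-1/773) = 3083/651644 + 62/773 = 42785087/503720812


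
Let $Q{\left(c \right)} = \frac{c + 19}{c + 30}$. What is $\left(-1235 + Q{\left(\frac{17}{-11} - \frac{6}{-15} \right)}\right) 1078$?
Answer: $- \frac{2111762114}{1587} \approx -1.3307 \cdot 10^{6}$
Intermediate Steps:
$Q{\left(c \right)} = \frac{19 + c}{30 + c}$
$\left(-1235 + Q{\left(\frac{17}{-11} - \frac{6}{-15} \right)}\right) 1078 = \left(-1235 + \frac{19 + \left(\frac{17}{-11} - \frac{6}{-15}\right)}{30 + \left(\frac{17}{-11} - \frac{6}{-15}\right)}\right) 1078 = \left(-1235 + \frac{19 + \left(17 \left(- \frac{1}{11}\right) - - \frac{2}{5}\right)}{30 + \left(17 \left(- \frac{1}{11}\right) - - \frac{2}{5}\right)}\right) 1078 = \left(-1235 + \frac{19 + \left(- \frac{17}{11} + \frac{2}{5}\right)}{30 + \left(- \frac{17}{11} + \frac{2}{5}\right)}\right) 1078 = \left(-1235 + \frac{19 - \frac{63}{55}}{30 - \frac{63}{55}}\right) 1078 = \left(-1235 + \frac{1}{\frac{1587}{55}} \cdot \frac{982}{55}\right) 1078 = \left(-1235 + \frac{55}{1587} \cdot \frac{982}{55}\right) 1078 = \left(-1235 + \frac{982}{1587}\right) 1078 = \left(- \frac{1958963}{1587}\right) 1078 = - \frac{2111762114}{1587}$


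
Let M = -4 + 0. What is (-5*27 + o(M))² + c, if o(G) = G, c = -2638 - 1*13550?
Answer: 3133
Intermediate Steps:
M = -4
c = -16188 (c = -2638 - 13550 = -16188)
(-5*27 + o(M))² + c = (-5*27 - 4)² - 16188 = (-135 - 4)² - 16188 = (-139)² - 16188 = 19321 - 16188 = 3133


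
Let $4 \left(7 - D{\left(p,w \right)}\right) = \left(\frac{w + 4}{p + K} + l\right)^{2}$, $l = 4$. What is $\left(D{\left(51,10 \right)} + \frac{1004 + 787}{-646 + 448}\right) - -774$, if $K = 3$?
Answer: $\frac{24615739}{32076} \approx 767.42$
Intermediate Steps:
$D{\left(p,w \right)} = 7 - \frac{\left(4 + \frac{4 + w}{3 + p}\right)^{2}}{4}$ ($D{\left(p,w \right)} = 7 - \frac{\left(\frac{w + 4}{p + 3} + 4\right)^{2}}{4} = 7 - \frac{\left(\frac{4 + w}{3 + p} + 4\right)^{2}}{4} = 7 - \frac{\left(4 + \frac{4 + w}{3 + p}\right)^{2}}{4}$)
$\left(D{\left(51,10 \right)} + \frac{1004 + 787}{-646 + 448}\right) - -774 = \left(\left(7 - \frac{\left(16 + 10 + 4 \cdot 51\right)^{2}}{4 \left(3 + 51\right)^{2}}\right) + \frac{1004 + 787}{-646 + 448}\right) - -774 = \left(\left(7 - \frac{\left(16 + 10 + 204\right)^{2}}{4 \cdot 2916}\right) + \frac{1791}{-198}\right) + 774 = \left(\left(7 - \frac{230^{2}}{11664}\right) + 1791 \left(- \frac{1}{198}\right)\right) + 774 = \left(\left(7 - \frac{1}{11664} \cdot 52900\right) - \frac{199}{22}\right) + 774 = \left(\left(7 - \frac{13225}{2916}\right) - \frac{199}{22}\right) + 774 = \left(\frac{7187}{2916} - \frac{199}{22}\right) + 774 = - \frac{211085}{32076} + 774 = \frac{24615739}{32076}$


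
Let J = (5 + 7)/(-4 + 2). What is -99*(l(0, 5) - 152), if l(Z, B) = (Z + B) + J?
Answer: 15147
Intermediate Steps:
J = -6 (J = 12/(-2) = 12*(-½) = -6)
l(Z, B) = -6 + B + Z (l(Z, B) = (Z + B) - 6 = (B + Z) - 6 = -6 + B + Z)
-99*(l(0, 5) - 152) = -99*((-6 + 5 + 0) - 152) = -99*(-1 - 152) = -99*(-153) = 15147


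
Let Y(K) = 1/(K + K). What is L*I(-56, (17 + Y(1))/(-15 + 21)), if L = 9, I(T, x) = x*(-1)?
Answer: -105/4 ≈ -26.250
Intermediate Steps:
Y(K) = 1/(2*K)
I(T, x) = -x
L*I(-56, (17 + Y(1))/(-15 + 21)) = 9*(-(17 + (½)/1)/(-15 + 21)) = 9*(-(17 + (½)*1)/6) = 9*(-(17 + ½)/6) = 9*(-35/(2*6)) = 9*(-1*35/12) = 9*(-35/12) = -105/4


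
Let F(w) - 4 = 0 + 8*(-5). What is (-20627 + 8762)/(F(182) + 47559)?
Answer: -565/2263 ≈ -0.24967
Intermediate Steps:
F(w) = -36 (F(w) = 4 + (0 + 8*(-5)) = 4 + (0 - 40) = 4 - 40 = -36)
(-20627 + 8762)/(F(182) + 47559) = (-20627 + 8762)/(-36 + 47559) = -11865/47523 = -11865*1/47523 = -565/2263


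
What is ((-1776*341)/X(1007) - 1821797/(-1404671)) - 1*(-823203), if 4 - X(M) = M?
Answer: 1160650887851366/1408885013 ≈ 8.2381e+5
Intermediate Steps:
X(M) = 4 - M
((-1776*341)/X(1007) - 1821797/(-1404671)) - 1*(-823203) = ((-1776*341)/(4 - 1*1007) - 1821797/(-1404671)) - 1*(-823203) = (-605616/(4 - 1007) - 1821797*(-1/1404671)) + 823203 = (-605616/(-1003) + 1821797/1404671) + 823203 = (-605616*(-1/1003) + 1821797/1404671) + 823203 = (605616/1003 + 1821797/1404671) + 823203 = 852518494727/1408885013 + 823203 = 1160650887851366/1408885013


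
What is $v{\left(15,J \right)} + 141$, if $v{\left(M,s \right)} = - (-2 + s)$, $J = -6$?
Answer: $149$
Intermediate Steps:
$v{\left(M,s \right)} = 2 - s$
$v{\left(15,J \right)} + 141 = \left(2 - -6\right) + 141 = \left(2 + 6\right) + 141 = 8 + 141 = 149$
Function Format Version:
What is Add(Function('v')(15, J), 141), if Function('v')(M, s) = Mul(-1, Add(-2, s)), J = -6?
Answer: 149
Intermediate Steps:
Function('v')(M, s) = Add(2, Mul(-1, s))
Add(Function('v')(15, J), 141) = Add(Add(2, Mul(-1, -6)), 141) = Add(Add(2, 6), 141) = Add(8, 141) = 149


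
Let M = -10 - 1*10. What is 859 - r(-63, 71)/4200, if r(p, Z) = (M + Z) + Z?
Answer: 1803839/2100 ≈ 858.97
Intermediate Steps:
M = -20 (M = -10 - 10 = -20)
r(p, Z) = -20 + 2*Z (r(p, Z) = (-20 + Z) + Z = -20 + 2*Z)
859 - r(-63, 71)/4200 = 859 - (-20 + 2*71)/4200 = 859 - (-20 + 142)/4200 = 859 - 122/4200 = 859 - 1*61/2100 = 859 - 61/2100 = 1803839/2100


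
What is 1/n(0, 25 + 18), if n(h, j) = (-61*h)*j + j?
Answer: 1/43 ≈ 0.023256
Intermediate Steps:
n(h, j) = j - 61*h*j (n(h, j) = -61*h*j + j = j - 61*h*j)
1/n(0, 25 + 18) = 1/((25 + 18)*(1 - 61*0)) = 1/(43*(1 + 0)) = 1/(43*1) = 1/43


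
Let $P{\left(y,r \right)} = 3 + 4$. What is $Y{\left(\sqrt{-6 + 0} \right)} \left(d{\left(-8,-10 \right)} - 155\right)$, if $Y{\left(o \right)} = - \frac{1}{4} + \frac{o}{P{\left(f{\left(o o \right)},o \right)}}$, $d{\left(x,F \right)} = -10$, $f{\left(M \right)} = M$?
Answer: $\frac{165}{4} - \frac{165 i \sqrt{6}}{7} \approx 41.25 - 57.738 i$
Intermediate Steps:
$P{\left(y,r \right)} = 7$
$Y{\left(o \right)} = - \frac{1}{4} + \frac{o}{7}$
$Y{\left(\sqrt{-6 + 0} \right)} \left(d{\left(-8,-10 \right)} - 155\right) = \left(- \frac{1}{4} + \frac{\sqrt{-6 + 0}}{7}\right) \left(-10 - 155\right) = \left(- \frac{1}{4} + \frac{\sqrt{-6}}{7}\right) \left(-10 - 155\right) = \left(- \frac{1}{4} + \frac{i \sqrt{6}}{7}\right) \left(-165\right) = \frac{165}{4} - \frac{165 i \sqrt{6}}{7}$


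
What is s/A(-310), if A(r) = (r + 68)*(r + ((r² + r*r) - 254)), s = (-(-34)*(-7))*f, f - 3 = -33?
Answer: -1785/11593978 ≈ -0.00015396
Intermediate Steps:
f = -30 (f = 3 - 33 = -30)
s = 7140 (s = -(-34)*(-7)*(-30) = -17*14*(-30) = -238*(-30) = 7140)
A(r) = (68 + r)*(-254 + r + 2*r²) (A(r) = (68 + r)*(r + ((r² + r²) - 254)) = (68 + r)*(r + (2*r² - 254)) = (68 + r)*(r + (-254 + 2*r²)) = (68 + r)*(-254 + r + 2*r²))
s/A(-310) = 7140/(-17272 - 186*(-310) + 2*(-310)³ + 137*(-310)²) = 7140/(-17272 + 57660 + 2*(-29791000) + 137*96100) = 7140/(-17272 + 57660 - 59582000 + 13165700) = 7140/(-46375912) = 7140*(-1/46375912) = -1785/11593978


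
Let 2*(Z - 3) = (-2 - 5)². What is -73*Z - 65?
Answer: -4145/2 ≈ -2072.5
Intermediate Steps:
Z = 55/2 (Z = 3 + (-2 - 5)²/2 = 3 + (½)*(-7)² = 3 + (½)*49 = 3 + 49/2 = 55/2 ≈ 27.500)
-73*Z - 65 = -73*55/2 - 65 = -4015/2 - 65 = -4145/2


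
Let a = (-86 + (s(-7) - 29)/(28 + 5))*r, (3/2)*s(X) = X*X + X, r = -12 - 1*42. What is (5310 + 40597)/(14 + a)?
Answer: 504977/51256 ≈ 9.8521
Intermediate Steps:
r = -54 (r = -12 - 42 = -54)
s(X) = 2*X/3 + 2*X²/3 (s(X) = 2*(X*X + X)/3 = 2*(X² + X)/3 = 2*(X + X²)/3 = 2*X/3 + 2*X²/3)
a = 51102/11 (a = (-86 + ((⅔)*(-7)*(1 - 7) - 29)/(28 + 5))*(-54) = (-86 + ((⅔)*(-7)*(-6) - 29)/33)*(-54) = (-86 + (28 - 29)*(1/33))*(-54) = (-86 - 1*1/33)*(-54) = (-86 - 1/33)*(-54) = -2839/33*(-54) = 51102/11 ≈ 4645.6)
(5310 + 40597)/(14 + a) = (5310 + 40597)/(14 + 51102/11) = 45907/(51256/11) = 45907*(11/51256) = 504977/51256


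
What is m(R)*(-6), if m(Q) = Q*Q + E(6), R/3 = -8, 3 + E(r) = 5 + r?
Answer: -3504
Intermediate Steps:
E(r) = 2 + r (E(r) = -3 + (5 + r) = 2 + r)
R = -24 (R = 3*(-8) = -24)
m(Q) = 8 + Q² (m(Q) = Q*Q + (2 + 6) = Q² + 8 = 8 + Q²)
m(R)*(-6) = (8 + (-24)²)*(-6) = (8 + 576)*(-6) = 584*(-6) = -3504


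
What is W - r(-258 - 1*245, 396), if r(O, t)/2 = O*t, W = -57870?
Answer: 340506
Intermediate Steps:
r(O, t) = 2*O*t (r(O, t) = 2*(O*t) = 2*O*t)
W - r(-258 - 1*245, 396) = -57870 - 2*(-258 - 1*245)*396 = -57870 - 2*(-258 - 245)*396 = -57870 - 2*(-503)*396 = -57870 - 1*(-398376) = -57870 + 398376 = 340506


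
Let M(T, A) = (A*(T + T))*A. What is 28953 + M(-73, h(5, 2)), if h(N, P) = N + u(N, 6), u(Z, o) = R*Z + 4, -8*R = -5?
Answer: 239639/32 ≈ 7488.7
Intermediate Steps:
R = 5/8 (R = -⅛*(-5) = 5/8 ≈ 0.62500)
u(Z, o) = 4 + 5*Z/8 (u(Z, o) = 5*Z/8 + 4 = 4 + 5*Z/8)
h(N, P) = 4 + 13*N/8 (h(N, P) = N + (4 + 5*N/8) = 4 + 13*N/8)
M(T, A) = 2*T*A² (M(T, A) = (A*(2*T))*A = (2*A*T)*A = 2*T*A²)
28953 + M(-73, h(5, 2)) = 28953 + 2*(-73)*(4 + (13/8)*5)² = 28953 + 2*(-73)*(4 + 65/8)² = 28953 + 2*(-73)*(97/8)² = 28953 + 2*(-73)*(9409/64) = 28953 - 686857/32 = 239639/32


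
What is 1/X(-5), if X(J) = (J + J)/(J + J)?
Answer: 1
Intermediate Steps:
X(J) = 1 (X(J) = (2*J)/((2*J)) = (2*J)*(1/(2*J)) = 1)
1/X(-5) = 1/1 = 1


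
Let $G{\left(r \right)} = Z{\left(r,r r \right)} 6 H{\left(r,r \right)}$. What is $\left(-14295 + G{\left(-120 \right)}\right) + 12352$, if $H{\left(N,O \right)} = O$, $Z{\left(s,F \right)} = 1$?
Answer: $-2663$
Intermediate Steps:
$G{\left(r \right)} = 6 r$ ($G{\left(r \right)} = 1 \cdot 6 r = 6 r$)
$\left(-14295 + G{\left(-120 \right)}\right) + 12352 = \left(-14295 + 6 \left(-120\right)\right) + 12352 = \left(-14295 - 720\right) + 12352 = -15015 + 12352 = -2663$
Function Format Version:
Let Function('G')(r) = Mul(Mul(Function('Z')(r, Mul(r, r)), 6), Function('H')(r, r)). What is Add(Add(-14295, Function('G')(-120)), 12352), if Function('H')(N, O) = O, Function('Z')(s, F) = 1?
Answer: -2663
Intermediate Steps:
Function('G')(r) = Mul(6, r) (Function('G')(r) = Mul(Mul(1, 6), r) = Mul(6, r))
Add(Add(-14295, Function('G')(-120)), 12352) = Add(Add(-14295, Mul(6, -120)), 12352) = Add(Add(-14295, -720), 12352) = Add(-15015, 12352) = -2663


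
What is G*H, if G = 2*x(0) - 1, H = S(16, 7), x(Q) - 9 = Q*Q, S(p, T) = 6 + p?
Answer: 374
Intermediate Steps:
x(Q) = 9 + Q**2 (x(Q) = 9 + Q*Q = 9 + Q**2)
H = 22 (H = 6 + 16 = 22)
G = 17 (G = 2*(9 + 0**2) - 1 = 2*(9 + 0) - 1 = 2*9 - 1 = 18 - 1 = 17)
G*H = 17*22 = 374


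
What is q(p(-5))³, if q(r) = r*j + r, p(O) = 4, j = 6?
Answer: 21952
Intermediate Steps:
q(r) = 7*r (q(r) = r*6 + r = 6*r + r = 7*r)
q(p(-5))³ = (7*4)³ = 28³ = 21952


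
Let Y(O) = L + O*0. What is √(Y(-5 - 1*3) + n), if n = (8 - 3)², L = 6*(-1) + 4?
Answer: √23 ≈ 4.7958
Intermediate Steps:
L = -2 (L = -6 + 4 = -2)
Y(O) = -2 (Y(O) = -2 + O*0 = -2 + 0 = -2)
n = 25 (n = 5² = 25)
√(Y(-5 - 1*3) + n) = √(-2 + 25) = √23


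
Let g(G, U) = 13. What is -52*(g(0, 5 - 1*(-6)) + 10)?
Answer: -1196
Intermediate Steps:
-52*(g(0, 5 - 1*(-6)) + 10) = -52*(13 + 10) = -52*23 = -1196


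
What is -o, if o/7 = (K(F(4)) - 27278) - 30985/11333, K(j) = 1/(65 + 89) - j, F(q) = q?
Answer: 6802791983/35618 ≈ 1.9099e+5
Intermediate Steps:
K(j) = 1/154 - j
o = -6802791983/35618 (o = 7*(((1/154 - 1*4) - 27278) - 30985/11333) = 7*(((1/154 - 4) - 27278) - 30985*1/11333) = 7*((-615/154 - 27278) - 30985/11333) = 7*(-4201427/154 - 30985/11333) = 7*(-6802791983/249326) = -6802791983/35618 ≈ -1.9099e+5)
-o = -1*(-6802791983/35618) = 6802791983/35618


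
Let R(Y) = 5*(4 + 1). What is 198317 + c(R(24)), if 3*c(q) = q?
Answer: 594976/3 ≈ 1.9833e+5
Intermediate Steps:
R(Y) = 25 (R(Y) = 5*5 = 25)
c(q) = q/3
198317 + c(R(24)) = 198317 + (⅓)*25 = 198317 + 25/3 = 594976/3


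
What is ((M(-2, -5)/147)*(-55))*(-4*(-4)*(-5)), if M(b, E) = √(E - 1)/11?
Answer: 400*I*√6/147 ≈ 6.6653*I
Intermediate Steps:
M(b, E) = √(-1 + E)/11 (M(b, E) = √(-1 + E)*(1/11) = √(-1 + E)/11)
((M(-2, -5)/147)*(-55))*(-4*(-4)*(-5)) = (((√(-1 - 5)/11)/147)*(-55))*(-4*(-4)*(-5)) = (((√(-6)/11)*(1/147))*(-55))*(16*(-5)) = ((((I*√6)/11)*(1/147))*(-55))*(-80) = (((I*√6/11)*(1/147))*(-55))*(-80) = ((I*√6/1617)*(-55))*(-80) = -5*I*√6/147*(-80) = 400*I*√6/147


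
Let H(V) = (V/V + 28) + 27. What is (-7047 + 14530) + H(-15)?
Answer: 7539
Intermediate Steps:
H(V) = 56 (H(V) = (1 + 28) + 27 = 29 + 27 = 56)
(-7047 + 14530) + H(-15) = (-7047 + 14530) + 56 = 7483 + 56 = 7539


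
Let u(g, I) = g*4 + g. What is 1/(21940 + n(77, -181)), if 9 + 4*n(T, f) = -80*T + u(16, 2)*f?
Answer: 4/67111 ≈ 5.9603e-5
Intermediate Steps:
u(g, I) = 5*g (u(g, I) = 4*g + g = 5*g)
n(T, f) = -9/4 - 20*T + 20*f (n(T, f) = -9/4 + (-80*T + (5*16)*f)/4 = -9/4 + (-80*T + 80*f)/4 = -9/4 + (-20*T + 20*f) = -9/4 - 20*T + 20*f)
1/(21940 + n(77, -181)) = 1/(21940 + (-9/4 - 20*77 + 20*(-181))) = 1/(21940 + (-9/4 - 1540 - 3620)) = 1/(21940 - 20649/4) = 1/(67111/4) = 4/67111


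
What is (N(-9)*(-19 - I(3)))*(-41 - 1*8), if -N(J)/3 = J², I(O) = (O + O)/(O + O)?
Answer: -238140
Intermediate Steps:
I(O) = 1 (I(O) = (2*O)/((2*O)) = (2*O)*(1/(2*O)) = 1)
N(J) = -3*J²
(N(-9)*(-19 - I(3)))*(-41 - 1*8) = ((-3*(-9)²)*(-19 - 1*1))*(-41 - 1*8) = ((-3*81)*(-19 - 1))*(-41 - 8) = -243*(-20)*(-49) = 4860*(-49) = -238140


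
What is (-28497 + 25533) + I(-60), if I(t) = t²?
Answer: 636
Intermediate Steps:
(-28497 + 25533) + I(-60) = (-28497 + 25533) + (-60)² = -2964 + 3600 = 636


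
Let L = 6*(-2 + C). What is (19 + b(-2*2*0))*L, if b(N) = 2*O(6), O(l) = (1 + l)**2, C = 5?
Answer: 2106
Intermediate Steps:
b(N) = 98 (b(N) = 2*(1 + 6)**2 = 2*7**2 = 2*49 = 98)
L = 18 (L = 6*(-2 + 5) = 6*3 = 18)
(19 + b(-2*2*0))*L = (19 + 98)*18 = 117*18 = 2106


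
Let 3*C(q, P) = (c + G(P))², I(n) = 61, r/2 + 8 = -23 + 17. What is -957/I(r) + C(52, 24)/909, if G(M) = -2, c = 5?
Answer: -289910/18483 ≈ -15.685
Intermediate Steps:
r = -28 (r = -16 + 2*(-23 + 17) = -16 + 2*(-6) = -16 - 12 = -28)
C(q, P) = 3 (C(q, P) = (5 - 2)²/3 = (⅓)*3² = (⅓)*9 = 3)
-957/I(r) + C(52, 24)/909 = -957/61 + 3/909 = -957*1/61 + 3*(1/909) = -957/61 + 1/303 = -289910/18483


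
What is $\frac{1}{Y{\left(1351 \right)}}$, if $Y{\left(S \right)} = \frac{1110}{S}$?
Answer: $\frac{1351}{1110} \approx 1.2171$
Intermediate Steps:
$\frac{1}{Y{\left(1351 \right)}} = \frac{1}{1110 \cdot \frac{1}{1351}} = \frac{1}{\frac{1110}{1351}} = \frac{1351}{1110}$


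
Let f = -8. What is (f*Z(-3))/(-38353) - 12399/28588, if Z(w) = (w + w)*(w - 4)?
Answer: -66561897/156633652 ≈ -0.42495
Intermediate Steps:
Z(w) = 2*w*(-4 + w) (Z(w) = (2*w)*(-4 + w) = 2*w*(-4 + w))
(f*Z(-3))/(-38353) - 12399/28588 = -16*(-3)*(-4 - 3)/(-38353) - 12399/28588 = -16*(-3)*(-7)*(-1/38353) - 12399*1/28588 = -8*42*(-1/38353) - 12399/28588 = -336*(-1/38353) - 12399/28588 = 48/5479 - 12399/28588 = -66561897/156633652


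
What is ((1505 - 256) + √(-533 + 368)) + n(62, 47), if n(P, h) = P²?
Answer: 5093 + I*√165 ≈ 5093.0 + 12.845*I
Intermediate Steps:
((1505 - 256) + √(-533 + 368)) + n(62, 47) = ((1505 - 256) + √(-533 + 368)) + 62² = (1249 + √(-165)) + 3844 = (1249 + I*√165) + 3844 = 5093 + I*√165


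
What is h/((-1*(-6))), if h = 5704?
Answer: 2852/3 ≈ 950.67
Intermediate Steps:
h/((-1*(-6))) = 5704/(-1*(-6)) = 5704/6 = (1/6)*5704 = 2852/3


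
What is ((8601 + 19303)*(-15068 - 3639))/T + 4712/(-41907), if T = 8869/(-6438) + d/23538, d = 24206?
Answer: 552492595533914267416/369621793443 ≈ 1.4948e+9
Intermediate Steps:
T = -8820049/25256274 (T = 8869/(-6438) + 24206/23538 = 8869*(-1/6438) + 24206*(1/23538) = -8869/6438 + 12103/11769 = -8820049/25256274 ≈ -0.34922)
((8601 + 19303)*(-15068 - 3639))/T + 4712/(-41907) = ((8601 + 19303)*(-15068 - 3639))/(-8820049/25256274) + 4712/(-41907) = (27904*(-18707))*(-25256274/8820049) + 4712*(-1/41907) = -522000128*(-25256274/8820049) - 4712/41907 = 13183778260803072/8820049 - 4712/41907 = 552492595533914267416/369621793443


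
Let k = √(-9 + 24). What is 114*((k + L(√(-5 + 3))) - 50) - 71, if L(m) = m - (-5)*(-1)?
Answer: -6341 + 114*√15 + 114*I*√2 ≈ -5899.5 + 161.22*I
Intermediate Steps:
L(m) = -5 + m (L(m) = m - 5*1 = m - 5 = -5 + m)
k = √15 ≈ 3.8730
114*((k + L(√(-5 + 3))) - 50) - 71 = 114*((√15 + (-5 + √(-5 + 3))) - 50) - 71 = 114*((√15 + (-5 + √(-2))) - 50) - 71 = 114*((√15 + (-5 + I*√2)) - 50) - 71 = 114*((-5 + √15 + I*√2) - 50) - 71 = 114*(-55 + √15 + I*√2) - 71 = (-6270 + 114*√15 + 114*I*√2) - 71 = -6341 + 114*√15 + 114*I*√2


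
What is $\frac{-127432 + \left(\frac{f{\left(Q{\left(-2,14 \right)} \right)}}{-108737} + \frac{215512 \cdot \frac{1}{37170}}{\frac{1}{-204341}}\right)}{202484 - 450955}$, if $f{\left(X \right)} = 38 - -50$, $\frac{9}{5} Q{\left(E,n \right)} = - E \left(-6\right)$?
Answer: $\frac{44945780134708}{8510667205005} \approx 5.2811$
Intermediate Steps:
$Q{\left(E,n \right)} = \frac{10 E}{3}$ ($Q{\left(E,n \right)} = \frac{5 \left(- E \left(-6\right)\right)}{9} = \frac{5 \left(- \left(-6\right) E\right)}{9} = \frac{5 \cdot 6 E}{9} = \frac{10 E}{3}$)
$f{\left(X \right)} = 88$ ($f{\left(X \right)} = 38 + 50 = 88$)
$\frac{-127432 + \left(\frac{f{\left(Q{\left(-2,14 \right)} \right)}}{-108737} + \frac{215512 \cdot \frac{1}{37170}}{\frac{1}{-204341}}\right)}{202484 - 450955} = \frac{-127432 + \left(\frac{88}{-108737} + \frac{215512 \cdot \frac{1}{37170}}{\frac{1}{-204341}}\right)}{202484 - 450955} = \frac{-127432 + \left(88 \left(- \frac{1}{108737}\right) + \frac{215512 \cdot \frac{1}{37170}}{- \frac{1}{204341}}\right)}{-248471} = \left(-127432 + \left(- \frac{88}{108737} + \frac{107756}{18585} \left(-204341\right)\right)\right) \left(- \frac{1}{248471}\right) = \left(-127432 - \frac{40580959518748}{34252155}\right) \left(- \frac{1}{248471}\right) = \left(- \frac{44945780134708}{34252155}\right) \left(- \frac{1}{248471}\right) = \frac{44945780134708}{8510667205005}$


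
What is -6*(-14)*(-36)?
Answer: -3024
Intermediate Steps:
-6*(-14)*(-36) = 84*(-36) = -3024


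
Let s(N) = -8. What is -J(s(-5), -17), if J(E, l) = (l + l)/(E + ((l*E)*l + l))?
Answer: -34/2337 ≈ -0.014549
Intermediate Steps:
J(E, l) = 2*l/(E + l + E*l**2) (J(E, l) = (2*l)/(E + ((E*l)*l + l)) = (2*l)/(E + (E*l**2 + l)) = (2*l)/(E + (l + E*l**2)) = (2*l)/(E + l + E*l**2) = 2*l/(E + l + E*l**2))
-J(s(-5), -17) = -2*(-17)/(-8 - 17 - 8*(-17)**2) = -2*(-17)/(-8 - 17 - 8*289) = -2*(-17)/(-8 - 17 - 2312) = -2*(-17)/(-2337) = -2*(-17)*(-1)/2337 = -1*34/2337 = -34/2337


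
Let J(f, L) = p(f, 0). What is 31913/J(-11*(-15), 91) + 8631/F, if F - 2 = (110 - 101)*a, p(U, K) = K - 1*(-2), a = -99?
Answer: 4050485/254 ≈ 15947.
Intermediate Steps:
p(U, K) = 2 + K (p(U, K) = K + 2 = 2 + K)
J(f, L) = 2 (J(f, L) = 2 + 0 = 2)
F = -889 (F = 2 + (110 - 101)*(-99) = 2 + 9*(-99) = 2 - 891 = -889)
31913/J(-11*(-15), 91) + 8631/F = 31913/2 + 8631/(-889) = 31913*(½) + 8631*(-1/889) = 31913/2 - 1233/127 = 4050485/254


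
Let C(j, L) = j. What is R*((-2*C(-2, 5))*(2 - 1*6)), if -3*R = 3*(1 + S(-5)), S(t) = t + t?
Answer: -144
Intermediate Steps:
S(t) = 2*t
R = 9 (R = -(1 + 2*(-5)) = -(1 - 10) = -(-9) = -⅓*(-27) = 9)
R*((-2*C(-2, 5))*(2 - 1*6)) = 9*((-2*(-2))*(2 - 1*6)) = 9*(4*(2 - 6)) = 9*(4*(-4)) = 9*(-16) = -144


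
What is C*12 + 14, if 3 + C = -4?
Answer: -70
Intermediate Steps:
C = -7 (C = -3 - 4 = -7)
C*12 + 14 = -7*12 + 14 = -84 + 14 = -70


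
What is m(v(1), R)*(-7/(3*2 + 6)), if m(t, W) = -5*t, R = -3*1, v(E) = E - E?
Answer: 0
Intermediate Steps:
v(E) = 0
R = -3
m(v(1), R)*(-7/(3*2 + 6)) = (-5*0)*(-7/(3*2 + 6)) = 0*(-7/(6 + 6)) = 0*(-7/12) = 0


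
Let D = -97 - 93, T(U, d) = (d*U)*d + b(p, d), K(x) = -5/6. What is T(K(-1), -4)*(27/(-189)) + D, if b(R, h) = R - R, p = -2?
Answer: -3950/21 ≈ -188.10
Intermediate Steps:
b(R, h) = 0
K(x) = -⅚ (K(x) = -5*⅙ = -⅚)
T(U, d) = U*d² (T(U, d) = (d*U)*d + 0 = (U*d)*d + 0 = U*d² + 0 = U*d²)
D = -190
T(K(-1), -4)*(27/(-189)) + D = (-⅚*(-4)²)*(27/(-189)) - 190 = (-⅚*16)*(27*(-1/189)) - 190 = -40/3*(-⅐) - 190 = 40/21 - 190 = -3950/21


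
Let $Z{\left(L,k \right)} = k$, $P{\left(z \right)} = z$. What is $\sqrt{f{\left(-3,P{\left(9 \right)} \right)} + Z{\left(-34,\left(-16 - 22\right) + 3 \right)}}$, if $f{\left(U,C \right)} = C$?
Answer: $i \sqrt{26} \approx 5.099 i$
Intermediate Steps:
$\sqrt{f{\left(-3,P{\left(9 \right)} \right)} + Z{\left(-34,\left(-16 - 22\right) + 3 \right)}} = \sqrt{9 + \left(\left(-16 - 22\right) + 3\right)} = \sqrt{9 + \left(-38 + 3\right)} = \sqrt{9 - 35} = \sqrt{-26} = i \sqrt{26}$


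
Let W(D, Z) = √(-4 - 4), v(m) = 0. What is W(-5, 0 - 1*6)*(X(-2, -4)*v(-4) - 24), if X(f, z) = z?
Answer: -48*I*√2 ≈ -67.882*I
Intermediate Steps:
W(D, Z) = 2*I*√2 (W(D, Z) = √(-8) = 2*I*√2)
W(-5, 0 - 1*6)*(X(-2, -4)*v(-4) - 24) = (2*I*√2)*(-4*0 - 24) = (2*I*√2)*(0 - 24) = (2*I*√2)*(-24) = -48*I*√2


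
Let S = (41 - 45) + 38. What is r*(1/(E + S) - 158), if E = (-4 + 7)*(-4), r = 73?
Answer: -253675/22 ≈ -11531.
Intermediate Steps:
E = -12 (E = 3*(-4) = -12)
S = 34 (S = -4 + 38 = 34)
r*(1/(E + S) - 158) = 73*(1/(-12 + 34) - 158) = 73*(1/22 - 158) = 73*(-3475/22) = -253675/22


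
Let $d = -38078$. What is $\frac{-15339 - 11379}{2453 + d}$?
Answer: $\frac{8906}{11875} \approx 0.74998$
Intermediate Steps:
$\frac{-15339 - 11379}{2453 + d} = \frac{-15339 - 11379}{2453 - 38078} = - \frac{26718}{-35625} = \left(-26718\right) \left(- \frac{1}{35625}\right) = \frac{8906}{11875}$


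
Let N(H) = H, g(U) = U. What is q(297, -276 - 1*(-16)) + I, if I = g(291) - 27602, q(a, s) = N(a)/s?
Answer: -7101157/260 ≈ -27312.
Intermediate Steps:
q(a, s) = a/s
I = -27311 (I = 291 - 27602 = -27311)
q(297, -276 - 1*(-16)) + I = 297/(-276 - 1*(-16)) - 27311 = 297/(-276 + 16) - 27311 = 297/(-260) - 27311 = 297*(-1/260) - 27311 = -297/260 - 27311 = -7101157/260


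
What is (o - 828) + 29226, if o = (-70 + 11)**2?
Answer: 31879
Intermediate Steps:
o = 3481 (o = (-59)**2 = 3481)
(o - 828) + 29226 = (3481 - 828) + 29226 = 2653 + 29226 = 31879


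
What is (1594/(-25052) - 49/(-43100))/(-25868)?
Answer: 16868463/6982686340400 ≈ 2.4158e-6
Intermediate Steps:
(1594/(-25052) - 49/(-43100))/(-25868) = (1594*(-1/25052) - 49*(-1/43100))*(-1/25868) = (-797/12526 + 49/43100)*(-1/25868) = -16868463/269935300*(-1/25868) = 16868463/6982686340400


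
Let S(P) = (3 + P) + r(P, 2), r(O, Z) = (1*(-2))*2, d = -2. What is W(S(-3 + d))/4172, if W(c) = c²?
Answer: 9/1043 ≈ 0.0086289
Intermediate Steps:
r(O, Z) = -4 (r(O, Z) = -2*2 = -4)
S(P) = -1 + P (S(P) = (3 + P) - 4 = -1 + P)
W(S(-3 + d))/4172 = (-1 + (-3 - 2))²/4172 = (-1 - 5)²*(1/4172) = (-6)²*(1/4172) = 36*(1/4172) = 9/1043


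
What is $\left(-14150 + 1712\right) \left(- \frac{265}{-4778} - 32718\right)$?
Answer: $\frac{972193502241}{2389} \approx 4.0695 \cdot 10^{8}$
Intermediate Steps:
$\left(-14150 + 1712\right) \left(- \frac{265}{-4778} - 32718\right) = - 12438 \left(\left(-265\right) \left(- \frac{1}{4778}\right) - 32718\right) = - 12438 \left(\frac{265}{4778} - 32718\right) = \left(-12438\right) \left(- \frac{156326339}{4778}\right) = \frac{972193502241}{2389}$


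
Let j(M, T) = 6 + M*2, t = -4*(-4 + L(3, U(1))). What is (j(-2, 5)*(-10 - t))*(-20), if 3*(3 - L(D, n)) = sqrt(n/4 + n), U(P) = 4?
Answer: 560 + 160*sqrt(5)/3 ≈ 679.26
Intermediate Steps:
L(D, n) = 3 - sqrt(5)*sqrt(n)/6 (L(D, n) = 3 - sqrt(n/4 + n)/3 = 3 - sqrt(5)*sqrt(n)/2/3 = 3 - sqrt(5)*sqrt(n)/6)
t = 4 + 4*sqrt(5)/3 (t = -4*(-4 + (3 - sqrt(5)*sqrt(4)/6)) = -4*(-4 + (3 - 1/6*sqrt(5)*2)) = -4*(-4 + (3 - sqrt(5)/3)) = -4*(-1 - sqrt(5)/3) = 4 + 4*sqrt(5)/3 ≈ 6.9814)
j(M, T) = 6 + 2*M
(j(-2, 5)*(-10 - t))*(-20) = ((6 + 2*(-2))*(-10 - (4 + 4*sqrt(5)/3)))*(-20) = ((6 - 4)*(-10 + (-4 - 4*sqrt(5)/3)))*(-20) = (2*(-14 - 4*sqrt(5)/3))*(-20) = (-28 - 8*sqrt(5)/3)*(-20) = 560 + 160*sqrt(5)/3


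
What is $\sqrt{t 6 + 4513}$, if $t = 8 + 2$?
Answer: $\sqrt{4573} \approx 67.624$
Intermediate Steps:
$t = 10$
$\sqrt{t 6 + 4513} = \sqrt{10 \cdot 6 + 4513} = \sqrt{60 + 4513} = \sqrt{4573}$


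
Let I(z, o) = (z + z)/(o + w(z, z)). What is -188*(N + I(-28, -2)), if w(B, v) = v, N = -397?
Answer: 1114276/15 ≈ 74285.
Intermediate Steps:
I(z, o) = 2*z/(o + z) (I(z, o) = (z + z)/(o + z) = (2*z)/(o + z) = 2*z/(o + z))
-188*(N + I(-28, -2)) = -188*(-397 + 2*(-28)/(-2 - 28)) = -188*(-397 + 2*(-28)/(-30)) = -188*(-397 + 2*(-28)*(-1/30)) = -188*(-397 + 28/15) = -188*(-5927/15) = 1114276/15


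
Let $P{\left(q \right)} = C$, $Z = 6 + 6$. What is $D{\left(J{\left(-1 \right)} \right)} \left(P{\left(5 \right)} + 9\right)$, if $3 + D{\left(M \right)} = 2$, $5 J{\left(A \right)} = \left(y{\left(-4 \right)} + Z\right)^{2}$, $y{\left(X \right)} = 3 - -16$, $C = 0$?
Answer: $-9$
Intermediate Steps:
$Z = 12$
$y{\left(X \right)} = 19$ ($y{\left(X \right)} = 3 + 16 = 19$)
$P{\left(q \right)} = 0$
$J{\left(A \right)} = \frac{961}{5}$ ($J{\left(A \right)} = \frac{\left(19 + 12\right)^{2}}{5} = \frac{31^{2}}{5} = \frac{1}{5} \cdot 961 = \frac{961}{5}$)
$D{\left(M \right)} = -1$ ($D{\left(M \right)} = -3 + 2 = -1$)
$D{\left(J{\left(-1 \right)} \right)} \left(P{\left(5 \right)} + 9\right) = - (0 + 9) = \left(-1\right) 9 = -9$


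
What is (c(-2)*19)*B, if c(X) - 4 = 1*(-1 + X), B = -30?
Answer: -570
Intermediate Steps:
c(X) = 3 + X (c(X) = 4 + 1*(-1 + X) = 4 + (-1 + X) = 3 + X)
(c(-2)*19)*B = ((3 - 2)*19)*(-30) = (1*19)*(-30) = 19*(-30) = -570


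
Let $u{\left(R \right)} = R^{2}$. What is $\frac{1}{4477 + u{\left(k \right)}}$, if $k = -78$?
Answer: $\frac{1}{10561} \approx 9.4688 \cdot 10^{-5}$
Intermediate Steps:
$\frac{1}{4477 + u{\left(k \right)}} = \frac{1}{4477 + \left(-78\right)^{2}} = \frac{1}{4477 + 6084} = \frac{1}{10561}$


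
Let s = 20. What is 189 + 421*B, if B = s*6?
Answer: 50709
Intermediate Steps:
B = 120 (B = 20*6 = 120)
189 + 421*B = 189 + 421*120 = 189 + 50520 = 50709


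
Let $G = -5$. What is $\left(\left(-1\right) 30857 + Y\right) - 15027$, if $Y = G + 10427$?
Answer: $-35462$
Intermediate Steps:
$Y = 10422$ ($Y = -5 + 10427 = 10422$)
$\left(\left(-1\right) 30857 + Y\right) - 15027 = \left(\left(-1\right) 30857 + 10422\right) - 15027 = \left(-30857 + 10422\right) - 15027 = -20435 - 15027 = -35462$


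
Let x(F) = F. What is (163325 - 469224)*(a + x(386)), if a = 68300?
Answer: -21010978714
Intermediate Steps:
(163325 - 469224)*(a + x(386)) = (163325 - 469224)*(68300 + 386) = -305899*68686 = -21010978714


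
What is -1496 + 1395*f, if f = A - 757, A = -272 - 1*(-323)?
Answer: -986366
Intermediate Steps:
A = 51 (A = -272 + 323 = 51)
f = -706 (f = 51 - 757 = -706)
-1496 + 1395*f = -1496 + 1395*(-706) = -1496 - 984870 = -986366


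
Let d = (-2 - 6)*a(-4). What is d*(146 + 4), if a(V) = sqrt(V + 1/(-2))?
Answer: -1800*I*sqrt(2) ≈ -2545.6*I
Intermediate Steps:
a(V) = sqrt(-1/2 + V) (a(V) = sqrt(V - 1/2) = sqrt(-1/2 + V))
d = -12*I*sqrt(2) (d = (-2 - 6)*(sqrt(-2 + 4*(-4))/2) = -4*sqrt(-2 - 16) = -4*sqrt(-18) = -4*3*I*sqrt(2) = -12*I*sqrt(2) ≈ -16.971*I)
d*(146 + 4) = (-12*I*sqrt(2))*(146 + 4) = -12*I*sqrt(2)*150 = -1800*I*sqrt(2)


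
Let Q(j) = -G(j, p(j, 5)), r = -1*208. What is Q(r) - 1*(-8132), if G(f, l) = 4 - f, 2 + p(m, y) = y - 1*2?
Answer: 7920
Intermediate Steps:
p(m, y) = -4 + y (p(m, y) = -2 + (y - 1*2) = -2 + (y - 2) = -2 + (-2 + y) = -4 + y)
r = -208
Q(j) = -4 + j (Q(j) = -(4 - j) = -4 + j)
Q(r) - 1*(-8132) = (-4 - 208) - 1*(-8132) = -212 + 8132 = 7920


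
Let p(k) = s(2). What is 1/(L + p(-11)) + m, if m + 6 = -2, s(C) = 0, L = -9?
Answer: -73/9 ≈ -8.1111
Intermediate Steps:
m = -8 (m = -6 - 2 = -8)
p(k) = 0
1/(L + p(-11)) + m = 1/(-9 + 0) - 8 = 1/(-9) - 8 = -1/9 - 8 = -73/9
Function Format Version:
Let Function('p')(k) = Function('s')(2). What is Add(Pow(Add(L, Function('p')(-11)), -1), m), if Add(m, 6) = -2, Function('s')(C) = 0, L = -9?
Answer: Rational(-73, 9) ≈ -8.1111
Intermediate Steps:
m = -8 (m = Add(-6, -2) = -8)
Function('p')(k) = 0
Add(Pow(Add(L, Function('p')(-11)), -1), m) = Add(Pow(Add(-9, 0), -1), -8) = Add(Pow(-9, -1), -8) = Add(Rational(-1, 9), -8) = Rational(-73, 9)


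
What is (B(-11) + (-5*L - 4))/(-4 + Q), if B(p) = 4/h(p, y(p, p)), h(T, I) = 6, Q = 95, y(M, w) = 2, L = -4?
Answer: 50/273 ≈ 0.18315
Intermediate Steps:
B(p) = 2/3 (B(p) = 4/6 = 4*(1/6) = 2/3)
(B(-11) + (-5*L - 4))/(-4 + Q) = (2/3 + (-5*(-4) - 4))/(-4 + 95) = (2/3 + (20 - 4))/91 = (2/3 + 16)*(1/91) = (50/3)*(1/91) = 50/273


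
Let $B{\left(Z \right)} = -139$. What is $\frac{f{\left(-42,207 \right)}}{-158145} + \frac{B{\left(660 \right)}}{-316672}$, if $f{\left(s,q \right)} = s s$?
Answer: $- \frac{178875751}{16693364480} \approx -0.010715$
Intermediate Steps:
$f{\left(s,q \right)} = s^{2}$
$\frac{f{\left(-42,207 \right)}}{-158145} + \frac{B{\left(660 \right)}}{-316672} = \frac{\left(-42\right)^{2}}{-158145} - \frac{139}{-316672} = 1764 \left(- \frac{1}{158145}\right) - - \frac{139}{316672} = - \frac{588}{52715} + \frac{139}{316672} = - \frac{178875751}{16693364480}$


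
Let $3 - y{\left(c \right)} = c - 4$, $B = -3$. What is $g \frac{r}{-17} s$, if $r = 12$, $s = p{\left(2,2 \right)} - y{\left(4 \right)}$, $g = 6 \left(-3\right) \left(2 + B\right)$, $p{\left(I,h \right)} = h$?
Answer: $\frac{216}{17} \approx 12.706$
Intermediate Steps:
$y{\left(c \right)} = 7 - c$ ($y{\left(c \right)} = 3 - \left(c - 4\right) = 3 - \left(-4 + c\right) = 7 - c$)
$g = 18$ ($g = 6 \left(-3\right) \left(2 - 3\right) = \left(-18\right) \left(-1\right) = 18$)
$s = -1$ ($s = 2 - \left(7 - 4\right) = 2 - 3 = -1$)
$g \frac{r}{-17} s = 18 \frac{12}{-17} \left(-1\right) = 18 \cdot 12 \left(- \frac{1}{17}\right) \left(-1\right) = 18 \left(- \frac{12}{17}\right) \left(-1\right) = \left(- \frac{216}{17}\right) \left(-1\right) = \frac{216}{17}$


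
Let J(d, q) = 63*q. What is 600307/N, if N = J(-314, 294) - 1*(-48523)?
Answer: 600307/67045 ≈ 8.9538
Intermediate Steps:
N = 67045 (N = 63*294 - 1*(-48523) = 18522 + 48523 = 67045)
600307/N = 600307/67045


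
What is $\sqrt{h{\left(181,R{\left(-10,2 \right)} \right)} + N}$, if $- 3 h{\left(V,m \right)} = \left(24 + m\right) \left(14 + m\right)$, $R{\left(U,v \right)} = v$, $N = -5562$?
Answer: $\frac{i \sqrt{51306}}{3} \approx 75.503 i$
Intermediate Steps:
$h{\left(V,m \right)} = - \frac{\left(14 + m\right) \left(24 + m\right)}{3}$ ($h{\left(V,m \right)} = - \frac{\left(24 + m\right) \left(14 + m\right)}{3} = - \frac{\left(14 + m\right) \left(24 + m\right)}{3}$)
$\sqrt{h{\left(181,R{\left(-10,2 \right)} \right)} + N} = \sqrt{\left(-112 - \frac{76}{3} - \frac{2^{2}}{3}\right) - 5562} = \sqrt{\left(-112 - \frac{76}{3} - \frac{4}{3}\right) - 5562} = \sqrt{- \frac{416}{3} - 5562} = \sqrt{- \frac{17102}{3}} = \frac{i \sqrt{51306}}{3}$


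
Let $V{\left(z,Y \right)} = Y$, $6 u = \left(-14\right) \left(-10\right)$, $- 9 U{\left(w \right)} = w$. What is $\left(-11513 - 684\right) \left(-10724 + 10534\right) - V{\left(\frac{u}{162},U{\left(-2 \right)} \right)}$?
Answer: $\frac{20856868}{9} \approx 2.3174 \cdot 10^{6}$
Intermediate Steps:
$U{\left(w \right)} = - \frac{w}{9}$
$u = \frac{70}{3}$ ($u = \frac{\left(-14\right) \left(-10\right)}{6} = \frac{1}{6} \cdot 140 = \frac{70}{3} \approx 23.333$)
$\left(-11513 - 684\right) \left(-10724 + 10534\right) - V{\left(\frac{u}{162},U{\left(-2 \right)} \right)} = \left(-11513 - 684\right) \left(-10724 + 10534\right) - \left(- \frac{1}{9}\right) \left(-2\right) = \left(-12197\right) \left(-190\right) - \frac{2}{9} = 2317430 - \frac{2}{9} = \frac{20856868}{9}$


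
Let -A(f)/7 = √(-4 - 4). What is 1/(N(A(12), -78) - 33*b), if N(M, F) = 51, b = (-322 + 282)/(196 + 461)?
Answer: 219/11609 ≈ 0.018865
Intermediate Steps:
b = -40/657 ≈ -0.060883
A(f) = -14*I*√2 (A(f) = -7*√(-4 - 4) = -14*I*√2)
1/(N(A(12), -78) - 33*b) = 1/(51 - 33*(-40/657)) = 1/(51 + 440/219) = 1/(11609/219) = 219/11609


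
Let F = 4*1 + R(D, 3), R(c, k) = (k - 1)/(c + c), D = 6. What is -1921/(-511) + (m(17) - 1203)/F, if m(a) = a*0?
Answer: -3640373/12775 ≈ -284.96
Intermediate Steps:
m(a) = 0
R(c, k) = (-1 + k)/(2*c) (R(c, k) = (-1 + k)/((2*c)) = (-1 + k)*(1/(2*c)) = (-1 + k)/(2*c))
F = 25/6 (F = 4*1 + (½)*(-1 + 3)/6 = 4 + (½)*(⅙)*2 = 4 + ⅙ = 25/6 ≈ 4.1667)
-1921/(-511) + (m(17) - 1203)/F = -1921/(-511) + (0 - 1203)/(25/6) = -1921*(-1/511) - 1203*6/25 = 1921/511 - 7218/25 = -3640373/12775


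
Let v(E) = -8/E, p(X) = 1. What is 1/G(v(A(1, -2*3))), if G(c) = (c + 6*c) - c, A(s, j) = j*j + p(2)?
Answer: -37/48 ≈ -0.77083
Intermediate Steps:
A(s, j) = 1 + j² (A(s, j) = j*j + 1 = j² + 1 = 1 + j²)
G(c) = 6*c (G(c) = 7*c - c = 6*c)
1/G(v(A(1, -2*3))) = 1/(6*(-8/(1 + (-2*3)²))) = 1/(6*(-8/(1 + (-6)²))) = 1/(6*(-8/(1 + 36))) = 1/(6*(-8/37)) = 1/(-48/37) = -37/48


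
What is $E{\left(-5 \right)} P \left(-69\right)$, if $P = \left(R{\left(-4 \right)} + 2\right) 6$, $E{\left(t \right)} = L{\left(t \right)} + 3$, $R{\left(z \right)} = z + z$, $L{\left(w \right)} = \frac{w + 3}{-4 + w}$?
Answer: $8004$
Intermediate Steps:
$L{\left(w \right)} = \frac{3 + w}{-4 + w}$
$R{\left(z \right)} = 2 z$
$E{\left(t \right)} = 3 + \frac{3 + t}{-4 + t}$ ($E{\left(t \right)} = \frac{3 + t}{-4 + t} + 3 = 3 + \frac{3 + t}{-4 + t}$)
$P = -36$ ($P = \left(2 \left(-4\right) + 2\right) 6 = \left(-8 + 2\right) 6 = \left(-6\right) 6 = -36$)
$E{\left(-5 \right)} P \left(-69\right) = \frac{-9 + 4 \left(-5\right)}{-4 - 5} \left(-36\right) \left(-69\right) = \frac{-9 - 20}{-9} \left(-36\right) \left(-69\right) = \left(- \frac{1}{9}\right) \left(-29\right) \left(-36\right) \left(-69\right) = \frac{29}{9} \left(-36\right) \left(-69\right) = \left(-116\right) \left(-69\right) = 8004$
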